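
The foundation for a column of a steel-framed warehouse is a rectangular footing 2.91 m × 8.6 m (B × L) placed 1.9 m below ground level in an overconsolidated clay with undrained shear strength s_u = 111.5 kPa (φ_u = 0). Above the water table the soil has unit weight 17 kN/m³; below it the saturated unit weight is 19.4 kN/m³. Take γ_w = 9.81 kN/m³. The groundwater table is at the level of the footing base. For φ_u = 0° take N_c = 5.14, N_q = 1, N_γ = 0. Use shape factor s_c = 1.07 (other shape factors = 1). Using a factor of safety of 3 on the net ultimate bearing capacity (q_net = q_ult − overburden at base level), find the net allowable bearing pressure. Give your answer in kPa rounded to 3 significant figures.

q_all(net) ≈ 204 kPa

q = γ·D_f = 17 × 1.9 = 32.3 kPa.
c·N_c·s_c = 111.5 × 5.14 × 1.07 = 613.23 kPa
q·N_q = 32.3 × 1 = 32.3 kPa
q_ult = 613.23 + 32.3 = 645.53 kPa.
q_net = 645.53 − 32.3 = 613.23 kPa.
q_all(net) = 613.23 / 3 = 204.41 kPa.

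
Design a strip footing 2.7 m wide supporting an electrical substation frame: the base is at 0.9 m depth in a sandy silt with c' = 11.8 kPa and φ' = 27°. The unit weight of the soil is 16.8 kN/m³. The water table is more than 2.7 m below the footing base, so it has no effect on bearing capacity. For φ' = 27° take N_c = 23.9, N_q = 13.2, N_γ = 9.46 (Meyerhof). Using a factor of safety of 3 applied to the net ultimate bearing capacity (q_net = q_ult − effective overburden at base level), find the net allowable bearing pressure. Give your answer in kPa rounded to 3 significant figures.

Overburden at base level: q = 16.8 × 0.9 = 15.12 kPa.
Cohesion term c·N_c = 11.8 × 23.9 = 282.02 kPa; surcharge term q·N_q = 15.12 × 13.2 = 199.58 kPa; self-weight term 0.5·γ·B·N_γ = 0.5 × 16.8 × 2.7 × 9.46 = 214.55 kPa.
q_ult = 282.02 + 199.58 + 214.55 = 696.16 kPa.
Net ultimate: q_net = 696.16 − 15.12 = 681.04 kPa.
q_all(net) = 681.04 / 3 = 227.01 kPa.

q_all(net) ≈ 227 kPa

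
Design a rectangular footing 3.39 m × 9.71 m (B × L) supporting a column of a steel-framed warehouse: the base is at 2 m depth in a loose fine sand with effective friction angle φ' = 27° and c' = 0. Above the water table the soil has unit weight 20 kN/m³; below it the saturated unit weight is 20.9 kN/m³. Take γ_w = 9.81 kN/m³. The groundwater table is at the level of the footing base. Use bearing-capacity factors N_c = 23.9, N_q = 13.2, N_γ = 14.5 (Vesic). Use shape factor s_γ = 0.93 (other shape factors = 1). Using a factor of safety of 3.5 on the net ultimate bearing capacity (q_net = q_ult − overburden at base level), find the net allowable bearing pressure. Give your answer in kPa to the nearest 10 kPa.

q_all(net) ≈ 210 kPa

Effective surcharge at the founding depth q = γ·D_f = 20 × 2 = 40 kPa.
The water table coincides with the base, so in the self-weight term γ → γ' = 11.09 kN/m³.
q_ult = q·N_q + 0.5·γ·B·N_γ·s_γ
     = 40 × 13.2 + 0.5 × 11.09 × 3.39 × 14.5 × 0.93
     = 528 + 253.48 = 781.48 kPa.
q_net = 781.48 − 40 = 741.48 kPa.
q_all(net) = 741.48 / 3.5 = 211.85 kPa.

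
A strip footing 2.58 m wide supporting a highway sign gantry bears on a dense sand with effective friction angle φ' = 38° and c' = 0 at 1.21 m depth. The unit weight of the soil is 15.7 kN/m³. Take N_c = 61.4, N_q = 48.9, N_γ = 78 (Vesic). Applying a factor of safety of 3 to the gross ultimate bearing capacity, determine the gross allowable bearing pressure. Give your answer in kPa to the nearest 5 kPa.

Overburden at base level: q = 15.7 × 1.21 = 18.997 kPa.
Surcharge term q·N_q = 18.997 × 48.9 = 928.95 kPa; self-weight term 0.5·γ·B·N_γ = 0.5 × 15.7 × 2.58 × 78 = 1579.7 kPa.
q_ult = 928.95 + 1579.7 = 2508.7 kPa.
q_all = q_ult / FS = 2508.7 / 3 = 836.23 kPa.

q_all ≈ 835 kPa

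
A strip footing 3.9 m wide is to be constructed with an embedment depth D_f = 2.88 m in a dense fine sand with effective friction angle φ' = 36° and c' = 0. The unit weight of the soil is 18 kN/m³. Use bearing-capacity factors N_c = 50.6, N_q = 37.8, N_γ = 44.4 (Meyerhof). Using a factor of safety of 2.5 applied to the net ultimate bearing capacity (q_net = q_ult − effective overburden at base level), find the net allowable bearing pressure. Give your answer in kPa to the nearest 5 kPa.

q_all(net) ≈ 1385 kPa

Effective surcharge at the founding depth q = γ·D_f = 18 × 2.88 = 51.84 kPa.
q_ult = q·N_q + 0.5·γ·B·N_γ
     = 51.84 × 37.8 + 0.5 × 18 × 3.9 × 44.4
     = 1959.6 + 1558.4 = 3518 kPa.
Net ultimate: q_net = 3518 − 51.84 = 3466.2 kPa.
q_all(net) = 3466.2 / 2.5 = 1386.5 kPa.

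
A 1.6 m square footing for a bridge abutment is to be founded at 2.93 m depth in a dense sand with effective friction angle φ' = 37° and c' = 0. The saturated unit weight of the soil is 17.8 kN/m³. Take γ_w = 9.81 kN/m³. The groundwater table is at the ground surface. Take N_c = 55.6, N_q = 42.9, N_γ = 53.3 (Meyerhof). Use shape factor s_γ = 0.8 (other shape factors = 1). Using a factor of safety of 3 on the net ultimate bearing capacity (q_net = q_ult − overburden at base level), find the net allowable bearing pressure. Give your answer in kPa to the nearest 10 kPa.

Water table at ground surface, so effective unit weight γ' = 17.8 − 9.81 = 7.99 kN/m³ is used throughout; overburden q = 7.99 × 2.93 = 23.411 kPa; the same γ' applies in the ½γBN_γ term.
Surcharge term q·N_q = 23.411 × 42.9 = 1004.3 kPa; self-weight term 0.5·γ·B·N_γ·s_γ = 0.5 × 7.99 × 1.6 × 53.3 × 0.8 = 272.55 kPa.
q_ult = 1004.3 + 272.55 = 1276.9 kPa.
q_net = 1276.9 − 23.411 = 1253.5 kPa.
q_all(net) = 1253.5 / 3 = 417.82 kPa.

q_all(net) ≈ 420 kPa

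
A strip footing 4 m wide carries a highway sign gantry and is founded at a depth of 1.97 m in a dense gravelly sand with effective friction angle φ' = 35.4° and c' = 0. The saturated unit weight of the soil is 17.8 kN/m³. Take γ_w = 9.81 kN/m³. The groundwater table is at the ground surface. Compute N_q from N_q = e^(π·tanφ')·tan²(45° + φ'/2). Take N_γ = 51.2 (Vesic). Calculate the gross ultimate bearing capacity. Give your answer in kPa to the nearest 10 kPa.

q_ult ≈ 1370 kPa

tan35.4° = 0.7107, so N_q = e^(π×0.7107)·tan²(62.7°) = 9.324 × 3.754 = 35.
Water table at ground surface, so effective unit weight γ' = 17.8 − 9.81 = 7.99 kN/m³ is used throughout; overburden q = 7.99 × 1.97 = 15.74 kPa; the same γ' applies in the ½γBN_γ term.
Surcharge term q·N_q = 15.74 × 35.001 = 550.92 kPa; self-weight term 0.5·γ·B·N_γ = 0.5 × 7.99 × 4 × 51.2 = 818.18 kPa.
q_ult = 550.92 + 818.18 = 1369.1 kPa.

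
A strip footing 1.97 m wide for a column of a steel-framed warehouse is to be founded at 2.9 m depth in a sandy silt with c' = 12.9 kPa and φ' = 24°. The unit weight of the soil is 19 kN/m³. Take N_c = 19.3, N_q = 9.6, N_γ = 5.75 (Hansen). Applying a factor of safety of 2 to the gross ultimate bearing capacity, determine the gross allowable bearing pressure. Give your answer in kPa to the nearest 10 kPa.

q_all ≈ 440 kPa

q = γ·D_f = 19 × 2.9 = 55.1 kPa.
c·N_c = 12.9 × 19.3 = 248.97 kPa
q·N_q = 55.1 × 9.6 = 528.96 kPa
0.5·γ·B·N_γ = 0.5 × 19 × 1.97 × 5.75 = 107.61 kPa
q_ult = 248.97 + 528.96 + 107.61 = 885.54 kPa.
q_all = q_ult / FS = 885.54 / 2 = 442.77 kPa.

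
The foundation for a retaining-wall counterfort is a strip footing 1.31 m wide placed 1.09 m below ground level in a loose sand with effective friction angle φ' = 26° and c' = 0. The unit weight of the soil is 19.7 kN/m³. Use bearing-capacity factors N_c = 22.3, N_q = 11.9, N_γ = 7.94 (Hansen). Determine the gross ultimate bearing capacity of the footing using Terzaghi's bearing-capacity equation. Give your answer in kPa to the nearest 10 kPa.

Effective surcharge at the founding depth q = γ·D_f = 19.7 × 1.09 = 21.473 kPa.
q_ult = q·N_q + 0.5·γ·B·N_γ
     = 21.473 × 11.9 + 0.5 × 19.7 × 1.31 × 7.94
     = 255.53 + 102.45 = 357.98 kPa.

q_ult ≈ 360 kPa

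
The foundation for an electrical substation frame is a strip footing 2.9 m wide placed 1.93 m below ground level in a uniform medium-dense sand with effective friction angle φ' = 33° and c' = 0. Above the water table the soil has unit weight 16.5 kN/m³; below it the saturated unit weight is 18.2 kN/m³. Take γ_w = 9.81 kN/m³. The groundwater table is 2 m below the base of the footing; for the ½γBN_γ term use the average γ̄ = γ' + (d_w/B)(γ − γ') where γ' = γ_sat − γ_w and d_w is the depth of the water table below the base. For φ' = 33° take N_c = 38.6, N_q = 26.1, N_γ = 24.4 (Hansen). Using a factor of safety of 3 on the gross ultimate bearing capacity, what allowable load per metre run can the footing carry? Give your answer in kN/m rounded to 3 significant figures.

Overburden at base level: q = 16.5 × 1.93 = 31.845 kPa.
The water table is 2 m below the base (< B = 2.9 m), so the ½γBN_γ term uses γ̄ = γ' + (d_w/B)(γ − γ') = 8.39 + (2/2.9)(16.5 − 8.39) = 13.983 kN/m³.
Surcharge term q·N_q = 31.845 × 26.1 = 831.15 kPa; self-weight term 0.5·γ·B·N_γ = 0.5 × 13.983 × 2.9 × 24.4 = 494.72 kPa.
q_ult = 831.15 + 494.72 = 1325.9 kPa.
Gross allowable pressure q_all = 1325.9 / 3 = 441.96 kPa.
Allowable wall load = q_all × B = 441.96 × 2.9 = 1281.7 kN per metre run.

≈ 1280 kN/m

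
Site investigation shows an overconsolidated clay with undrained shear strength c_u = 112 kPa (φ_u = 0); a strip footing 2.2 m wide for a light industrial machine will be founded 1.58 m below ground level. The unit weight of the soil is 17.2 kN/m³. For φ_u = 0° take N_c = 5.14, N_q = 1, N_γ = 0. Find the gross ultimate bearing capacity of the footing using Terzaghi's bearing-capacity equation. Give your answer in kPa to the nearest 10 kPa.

Overburden at base level: q = 17.2 × 1.58 = 27.176 kPa.
Cohesion term c·N_c = 112 × 5.14 = 575.68 kPa; surcharge term q·N_q = 27.176 × 1 = 27.176 kPa.
q_ult = 575.68 + 27.176 = 602.86 kPa.

q_ult ≈ 600 kPa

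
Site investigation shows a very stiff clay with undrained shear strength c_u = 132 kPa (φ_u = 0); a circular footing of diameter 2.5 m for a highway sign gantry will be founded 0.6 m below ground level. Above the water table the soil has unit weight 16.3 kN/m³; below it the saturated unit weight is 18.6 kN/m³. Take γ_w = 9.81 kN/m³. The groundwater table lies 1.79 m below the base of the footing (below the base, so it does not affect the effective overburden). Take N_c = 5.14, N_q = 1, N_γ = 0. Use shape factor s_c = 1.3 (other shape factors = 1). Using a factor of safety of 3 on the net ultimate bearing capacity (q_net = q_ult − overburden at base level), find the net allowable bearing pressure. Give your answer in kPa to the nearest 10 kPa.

Effective surcharge at the founding depth q = γ·D_f = 16.3 × 0.6 = 9.78 kPa.
q_ult = c·N_c·s_c + q·N_q
     = 132 × 5.14 × 1.3 + 9.78 × 1
     = 882.02 + 9.78 = 891.8 kPa.
q_net = 891.8 − 9.78 = 882.02 kPa.
q_all(net) = 882.02 / 3 = 294.01 kPa.

q_all(net) ≈ 290 kPa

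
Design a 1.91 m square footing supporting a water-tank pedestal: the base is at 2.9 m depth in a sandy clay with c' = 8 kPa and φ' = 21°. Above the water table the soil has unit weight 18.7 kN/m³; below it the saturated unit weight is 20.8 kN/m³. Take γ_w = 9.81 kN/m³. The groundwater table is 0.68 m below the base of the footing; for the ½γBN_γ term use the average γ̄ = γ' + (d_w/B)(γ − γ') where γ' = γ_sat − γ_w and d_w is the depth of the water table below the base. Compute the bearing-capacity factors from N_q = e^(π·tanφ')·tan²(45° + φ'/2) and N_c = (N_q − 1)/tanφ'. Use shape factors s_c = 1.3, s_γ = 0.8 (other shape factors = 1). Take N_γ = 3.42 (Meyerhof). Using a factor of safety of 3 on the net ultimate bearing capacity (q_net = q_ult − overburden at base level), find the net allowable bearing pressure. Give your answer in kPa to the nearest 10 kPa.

N_q = e^(π·tan21°)·tan²(55.5°) = 7.07; N_c = (N_q − 1)/tanφ' = 15.81.
Overburden at base level: q = 18.7 × 2.9 = 54.23 kPa.
The water table is 0.68 m below the base (< B = 1.91 m), so the ½γBN_γ term uses γ̄ = γ' + (d_w/B)(γ − γ') = 10.99 + (0.68/1.91)(18.7 − 10.99) = 13.735 kN/m³.
Cohesion term c·N_c·s_c = 8 × 15.815 × 1.3 = 164.47 kPa; surcharge term q·N_q = 54.23 × 7.0708 = 383.45 kPa; self-weight term 0.5·γ·B·N_γ·s_γ = 0.5 × 13.735 × 1.91 × 3.42 × 0.8 = 35.888 kPa.
q_ult = 164.47 + 383.45 + 35.888 = 583.81 kPa.
q_net = 583.81 − 54.23 = 529.58 kPa.
q_all(net) = 529.58 / 3 = 176.53 kPa.

q_all(net) ≈ 180 kPa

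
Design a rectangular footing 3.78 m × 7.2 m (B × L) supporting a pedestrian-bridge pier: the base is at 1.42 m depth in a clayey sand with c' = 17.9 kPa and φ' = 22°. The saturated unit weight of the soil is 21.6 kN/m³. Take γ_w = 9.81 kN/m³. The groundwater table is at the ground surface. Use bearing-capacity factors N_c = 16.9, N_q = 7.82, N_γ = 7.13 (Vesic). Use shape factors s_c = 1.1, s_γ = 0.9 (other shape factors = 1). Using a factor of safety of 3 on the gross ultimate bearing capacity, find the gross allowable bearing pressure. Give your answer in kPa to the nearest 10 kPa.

Water table at ground surface, so effective unit weight γ' = 21.6 − 9.81 = 11.79 kN/m³ is used throughout; overburden q = 11.79 × 1.42 = 16.742 kPa; the same γ' applies in the ½γBN_γ term.
Cohesion term c·N_c·s_c = 17.9 × 16.9 × 1.1 = 332.76 kPa; surcharge term q·N_q = 16.742 × 7.82 = 130.92 kPa; self-weight term 0.5·γ·B·N_γ·s_γ = 0.5 × 11.79 × 3.78 × 7.13 × 0.9 = 142.99 kPa.
q_ult = 332.76 + 130.92 + 142.99 = 606.67 kPa.
q_all = 606.67 / 3 = 202.22 kPa.

q_all ≈ 200 kPa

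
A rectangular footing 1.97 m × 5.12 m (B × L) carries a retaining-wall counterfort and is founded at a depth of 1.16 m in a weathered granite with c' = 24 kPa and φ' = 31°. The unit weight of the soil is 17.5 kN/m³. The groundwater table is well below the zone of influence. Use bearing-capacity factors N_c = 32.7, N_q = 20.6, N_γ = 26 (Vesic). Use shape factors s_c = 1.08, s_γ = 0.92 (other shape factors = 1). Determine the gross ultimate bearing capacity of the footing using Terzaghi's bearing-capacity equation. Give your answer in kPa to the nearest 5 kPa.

q_ult ≈ 1680 kPa

q = γ·D_f = 17.5 × 1.16 = 20.3 kPa.
c·N_c·s_c = 24 × 32.7 × 1.08 = 847.58 kPa
q·N_q = 20.3 × 20.6 = 418.18 kPa
0.5·γ·B·N_γ·s_γ = 0.5 × 17.5 × 1.97 × 26 × 0.92 = 412.32 kPa
q_ult = 847.58 + 418.18 + 412.32 = 1678.1 kPa.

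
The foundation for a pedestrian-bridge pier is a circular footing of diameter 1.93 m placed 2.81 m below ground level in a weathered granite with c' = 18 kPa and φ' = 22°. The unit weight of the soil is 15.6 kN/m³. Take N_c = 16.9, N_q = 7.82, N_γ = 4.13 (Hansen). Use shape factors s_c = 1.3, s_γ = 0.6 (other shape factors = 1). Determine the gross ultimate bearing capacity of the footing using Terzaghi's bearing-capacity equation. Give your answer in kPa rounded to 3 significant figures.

Overburden at base level: q = 15.6 × 2.81 = 43.836 kPa.
Cohesion term c·N_c·s_c = 18 × 16.9 × 1.3 = 395.46 kPa; surcharge term q·N_q = 43.836 × 7.82 = 342.8 kPa; self-weight term 0.5·γ·B·N_γ·s_γ = 0.5 × 15.6 × 1.93 × 4.13 × 0.6 = 37.304 kPa.
q_ult = 395.46 + 342.8 + 37.304 = 775.56 kPa.

q_ult ≈ 776 kPa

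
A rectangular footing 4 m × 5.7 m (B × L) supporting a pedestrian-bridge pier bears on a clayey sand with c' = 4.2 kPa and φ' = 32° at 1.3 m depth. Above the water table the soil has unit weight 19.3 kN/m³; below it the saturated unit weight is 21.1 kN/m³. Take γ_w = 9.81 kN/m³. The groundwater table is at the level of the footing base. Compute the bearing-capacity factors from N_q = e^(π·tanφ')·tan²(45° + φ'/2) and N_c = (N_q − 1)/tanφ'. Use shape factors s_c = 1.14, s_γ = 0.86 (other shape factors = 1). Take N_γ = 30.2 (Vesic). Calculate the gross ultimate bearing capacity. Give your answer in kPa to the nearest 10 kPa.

q_ult ≈ 1340 kPa

tan32° = 0.6249, so N_q = e^(π×0.6249)·tan²(61°) = 7.121 × 3.255 = 23.18.
N_c = (23.18 − 1)/tan32° = 35.49.
Overburden at base level: q = 19.3 × 1.3 = 25.09 kPa.
Below the base the soil is submerged, so the ½γBN_γ term uses γ' = 21.1 − 9.81 = 11.29 kN/m³.
Cohesion term c·N_c·s_c = 4.2 × 35.49 × 1.14 = 169.93 kPa; surcharge term q·N_q = 25.09 × 23.177 = 581.51 kPa; self-weight term 0.5·γ·B·N_γ·s_γ = 0.5 × 11.29 × 4 × 30.2 × 0.86 = 586.45 kPa.
q_ult = 169.93 + 581.51 + 586.45 = 1337.9 kPa.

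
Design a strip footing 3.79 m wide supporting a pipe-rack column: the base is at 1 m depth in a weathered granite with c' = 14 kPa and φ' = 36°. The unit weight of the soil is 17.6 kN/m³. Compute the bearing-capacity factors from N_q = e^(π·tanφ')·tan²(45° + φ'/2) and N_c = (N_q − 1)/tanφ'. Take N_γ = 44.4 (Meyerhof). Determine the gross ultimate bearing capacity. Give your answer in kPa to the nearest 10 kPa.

tan36° = 0.7265, so N_q = e^(π×0.7265)·tan²(63°) = 9.801 × 3.852 = 37.75.
N_c = (37.75 − 1)/tan36° = 50.59.
q = γ·D_f = 17.6 × 1 = 17.6 kPa.
c·N_c = 14 × 50.585 = 708.2 kPa
q·N_q = 17.6 × 37.752 = 664.44 kPa
0.5·γ·B·N_γ = 0.5 × 17.6 × 3.79 × 44.4 = 1480.8 kPa
q_ult = 708.2 + 664.44 + 1480.8 = 2853.5 kPa.

q_ult ≈ 2850 kPa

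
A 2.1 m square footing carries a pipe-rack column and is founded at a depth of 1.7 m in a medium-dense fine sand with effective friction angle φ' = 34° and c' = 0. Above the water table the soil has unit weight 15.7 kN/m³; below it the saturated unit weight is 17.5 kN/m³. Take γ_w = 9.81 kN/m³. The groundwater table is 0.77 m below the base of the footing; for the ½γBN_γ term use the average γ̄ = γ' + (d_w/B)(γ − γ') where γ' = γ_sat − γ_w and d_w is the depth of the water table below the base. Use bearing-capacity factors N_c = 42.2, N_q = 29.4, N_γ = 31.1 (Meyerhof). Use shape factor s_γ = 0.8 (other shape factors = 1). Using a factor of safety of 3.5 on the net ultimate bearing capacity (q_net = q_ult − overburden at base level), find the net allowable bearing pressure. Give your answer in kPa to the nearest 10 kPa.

Effective surcharge at the founding depth q = γ·D_f = 15.7 × 1.7 = 26.69 kPa.
With d_w = 0.77 m < B, γ̄ = 7.69 + (0.77/2.1) × (15.7 − 7.69) = 10.627 kN/m³.
q_ult = q·N_q + 0.5·γ·B·N_γ·s_γ
     = 26.69 × 29.4 + 0.5 × 10.627 × 2.1 × 31.1 × 0.8
     = 784.69 + 277.62 = 1062.3 kPa.
q_net = 1062.3 − 26.69 = 1035.6 kPa.
q_all(net) = 1035.6 / 3.5 = 295.89 kPa.

q_all(net) ≈ 300 kPa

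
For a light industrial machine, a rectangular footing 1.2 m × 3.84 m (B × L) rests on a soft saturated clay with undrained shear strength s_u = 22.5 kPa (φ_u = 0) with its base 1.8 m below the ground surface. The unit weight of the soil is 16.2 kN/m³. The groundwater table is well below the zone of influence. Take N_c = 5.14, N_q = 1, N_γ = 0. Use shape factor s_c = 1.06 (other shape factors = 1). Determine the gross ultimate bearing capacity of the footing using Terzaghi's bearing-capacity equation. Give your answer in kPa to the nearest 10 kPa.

q_ult ≈ 150 kPa

q = γ·D_f = 16.2 × 1.8 = 29.16 kPa.
c·N_c·s_c = 22.5 × 5.14 × 1.06 = 122.59 kPa
q·N_q = 29.16 × 1 = 29.16 kPa
q_ult = 122.59 + 29.16 = 151.75 kPa.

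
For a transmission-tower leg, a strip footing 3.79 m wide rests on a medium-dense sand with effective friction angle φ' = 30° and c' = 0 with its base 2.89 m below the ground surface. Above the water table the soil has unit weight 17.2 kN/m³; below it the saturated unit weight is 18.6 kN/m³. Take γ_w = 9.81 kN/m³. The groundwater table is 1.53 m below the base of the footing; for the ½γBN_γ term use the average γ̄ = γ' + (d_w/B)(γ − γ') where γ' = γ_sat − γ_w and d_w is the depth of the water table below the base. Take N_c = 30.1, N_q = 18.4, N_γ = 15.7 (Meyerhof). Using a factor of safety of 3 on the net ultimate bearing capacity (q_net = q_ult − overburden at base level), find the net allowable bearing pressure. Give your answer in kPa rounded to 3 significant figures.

q_all(net) ≈ 409 kPa

Overburden at base level: q = 17.2 × 2.89 = 49.708 kPa.
The water table is 1.53 m below the base (< B = 3.79 m), so the ½γBN_γ term uses γ̄ = γ' + (d_w/B)(γ − γ') = 8.79 + (1.53/3.79)(17.2 − 8.79) = 12.185 kN/m³.
Surcharge term q·N_q = 49.708 × 18.4 = 914.63 kPa; self-weight term 0.5·γ·B·N_γ = 0.5 × 12.185 × 3.79 × 15.7 = 362.52 kPa.
q_ult = 914.63 + 362.52 = 1277.2 kPa.
q_net = 1277.2 − 49.708 = 1227.4 kPa.
q_all(net) = 1227.4 / 3 = 409.15 kPa.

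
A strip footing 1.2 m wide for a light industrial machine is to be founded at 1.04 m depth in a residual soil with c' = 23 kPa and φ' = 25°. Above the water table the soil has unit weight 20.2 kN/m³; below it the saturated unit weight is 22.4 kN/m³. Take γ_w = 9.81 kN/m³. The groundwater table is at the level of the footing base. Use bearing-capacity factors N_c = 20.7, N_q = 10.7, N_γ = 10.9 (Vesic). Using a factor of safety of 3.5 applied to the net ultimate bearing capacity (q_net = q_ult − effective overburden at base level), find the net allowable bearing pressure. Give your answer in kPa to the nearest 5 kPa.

q_all(net) ≈ 220 kPa

q = γ·D_f = 20.2 × 1.04 = 21.008 kPa.
For the ½γBN_γ term take γ' = 22.4 − 9.81 = 12.59 kN/m³ (soil below base is submerged).
c·N_c = 23 × 20.7 = 476.1 kPa
q·N_q = 21.008 × 10.7 = 224.79 kPa
0.5·γ·B·N_γ = 0.5 × 12.59 × 1.2 × 10.9 = 82.339 kPa
q_ult = 476.1 + 224.79 + 82.339 = 783.22 kPa.
Net ultimate: q_net = 783.22 − 21.008 = 762.22 kPa.
q_all(net) = 762.22 / 3.5 = 217.78 kPa.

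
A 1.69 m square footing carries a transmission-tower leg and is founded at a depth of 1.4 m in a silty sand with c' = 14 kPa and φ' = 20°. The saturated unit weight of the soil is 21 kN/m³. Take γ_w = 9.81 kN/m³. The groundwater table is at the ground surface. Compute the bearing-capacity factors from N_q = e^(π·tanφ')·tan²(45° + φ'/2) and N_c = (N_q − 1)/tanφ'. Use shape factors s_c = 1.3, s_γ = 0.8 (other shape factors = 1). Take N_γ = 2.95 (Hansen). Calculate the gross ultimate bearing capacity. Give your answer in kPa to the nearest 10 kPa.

tan20° = 0.364, so N_q = e^(π×0.364)·tan²(55°) = 3.138 × 2.04 = 6.4.
N_c = (6.4 − 1)/tan20° = 14.83.
γ' = 21 − 9.81 = 11.19 kN/m³ (submerged throughout). q = 11.19 × 1.4 = 15.666 kPa; the same γ' applies in the ½γBN_γ term.
c·N_c·s_c = 14 × 14.835 × 1.3 = 269.99 kPa
q·N_q = 15.666 × 6.3994 = 100.25 kPa
0.5·γ·B·N_γ·s_γ = 0.5 × 11.19 × 1.69 × 2.95 × 0.8 = 22.315 kPa
q_ult = 269.99 + 100.25 + 22.315 = 392.56 kPa.

q_ult ≈ 390 kPa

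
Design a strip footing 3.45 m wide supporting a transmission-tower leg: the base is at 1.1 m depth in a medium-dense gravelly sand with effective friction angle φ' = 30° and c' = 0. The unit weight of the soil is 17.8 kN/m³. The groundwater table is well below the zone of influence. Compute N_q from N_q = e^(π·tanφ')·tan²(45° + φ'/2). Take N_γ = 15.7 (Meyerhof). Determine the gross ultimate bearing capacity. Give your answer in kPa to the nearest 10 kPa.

tan30° = 0.5774, so N_q = e^(π×0.5774)·tan²(60°) = 6.134 × 3.0 = 18.4.
Overburden at base level: q = 17.8 × 1.1 = 19.58 kPa.
Surcharge term q·N_q = 19.58 × 18.401 = 360.29 kPa; self-weight term 0.5·γ·B·N_γ = 0.5 × 17.8 × 3.45 × 15.7 = 482.07 kPa.
q_ult = 360.29 + 482.07 = 842.36 kPa.

q_ult ≈ 840 kPa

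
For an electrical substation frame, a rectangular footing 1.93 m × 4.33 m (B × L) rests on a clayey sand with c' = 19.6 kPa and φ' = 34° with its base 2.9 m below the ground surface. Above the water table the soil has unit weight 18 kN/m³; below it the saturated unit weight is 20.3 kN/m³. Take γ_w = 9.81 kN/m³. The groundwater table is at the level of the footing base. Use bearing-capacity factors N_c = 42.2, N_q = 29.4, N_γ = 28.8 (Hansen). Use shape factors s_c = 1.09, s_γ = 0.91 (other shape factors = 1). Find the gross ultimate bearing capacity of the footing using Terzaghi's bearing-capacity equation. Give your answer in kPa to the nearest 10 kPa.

q_ult ≈ 2700 kPa

Effective surcharge at the founding depth q = γ·D_f = 18 × 2.9 = 52.2 kPa.
The water table coincides with the base, so in the self-weight term γ → γ' = 10.49 kN/m³.
q_ult = c·N_c·s_c + q·N_q + 0.5·γ·B·N_γ·s_γ
     = 19.6 × 42.2 × 1.09 + 52.2 × 29.4 + 0.5 × 10.49 × 1.93 × 28.8 × 0.91
     = 901.56 + 1534.7 + 265.3 = 2701.5 kPa.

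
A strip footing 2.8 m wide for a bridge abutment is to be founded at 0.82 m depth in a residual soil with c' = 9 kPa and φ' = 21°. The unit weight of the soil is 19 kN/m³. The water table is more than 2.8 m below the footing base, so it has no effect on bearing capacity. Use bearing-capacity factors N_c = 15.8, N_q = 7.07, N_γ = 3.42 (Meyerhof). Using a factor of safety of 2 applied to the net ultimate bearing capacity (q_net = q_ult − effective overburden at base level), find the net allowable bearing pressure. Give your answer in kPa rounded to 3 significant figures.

q_all(net) ≈ 164 kPa

Overburden at base level: q = 19 × 0.82 = 15.58 kPa.
Cohesion term c·N_c = 9 × 15.8 = 142.2 kPa; surcharge term q·N_q = 15.58 × 7.07 = 110.15 kPa; self-weight term 0.5·γ·B·N_γ = 0.5 × 19 × 2.8 × 3.42 = 90.972 kPa.
q_ult = 142.2 + 110.15 + 90.972 = 343.32 kPa.
Net ultimate: q_net = 343.32 − 15.58 = 327.74 kPa.
q_all(net) = 327.74 / 2 = 163.87 kPa.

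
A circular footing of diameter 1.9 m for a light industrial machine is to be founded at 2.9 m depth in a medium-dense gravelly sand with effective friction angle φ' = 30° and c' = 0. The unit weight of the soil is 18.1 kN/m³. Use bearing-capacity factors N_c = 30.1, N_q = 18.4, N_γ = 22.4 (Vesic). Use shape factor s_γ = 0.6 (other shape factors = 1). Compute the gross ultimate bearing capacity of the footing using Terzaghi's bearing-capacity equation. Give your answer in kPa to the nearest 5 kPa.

q_ult ≈ 1195 kPa

q = γ·D_f = 18.1 × 2.9 = 52.49 kPa.
q·N_q = 52.49 × 18.4 = 965.82 kPa
0.5·γ·B·N_γ·s_γ = 0.5 × 18.1 × 1.9 × 22.4 × 0.6 = 231.1 kPa
q_ult = 965.82 + 231.1 = 1196.9 kPa.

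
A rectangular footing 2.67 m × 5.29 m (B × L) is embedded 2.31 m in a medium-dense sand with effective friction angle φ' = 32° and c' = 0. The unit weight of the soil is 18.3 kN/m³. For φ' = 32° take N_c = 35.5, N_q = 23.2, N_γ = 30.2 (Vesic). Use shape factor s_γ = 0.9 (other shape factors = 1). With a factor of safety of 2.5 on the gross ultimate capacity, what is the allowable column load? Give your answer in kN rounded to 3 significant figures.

P_all ≈ 9290 kN

q = γ·D_f = 18.3 × 2.31 = 42.273 kPa.
q·N_q = 42.273 × 23.2 = 980.73 kPa
0.5·γ·B·N_γ·s_γ = 0.5 × 18.3 × 2.67 × 30.2 × 0.9 = 664.02 kPa
q_ult = 980.73 + 664.02 = 1644.8 kPa.
Gross allowable pressure q_all = 1644.8 / 2.5 = 657.9 kPa.
Footing area = 14.1243 m², so allowable column load = 657.9 × 14.1243 = 9292.4 kN.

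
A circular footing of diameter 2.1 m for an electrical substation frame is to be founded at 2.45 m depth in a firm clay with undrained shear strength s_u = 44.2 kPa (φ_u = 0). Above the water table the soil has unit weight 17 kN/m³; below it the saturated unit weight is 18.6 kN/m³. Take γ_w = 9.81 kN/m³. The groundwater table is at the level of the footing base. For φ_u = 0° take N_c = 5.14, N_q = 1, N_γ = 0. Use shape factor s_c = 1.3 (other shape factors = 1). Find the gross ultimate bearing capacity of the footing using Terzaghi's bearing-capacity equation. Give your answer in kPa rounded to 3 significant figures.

q_ult ≈ 337 kPa

q = γ·D_f = 17 × 2.45 = 41.65 kPa.
c·N_c·s_c = 44.2 × 5.14 × 1.3 = 295.34 kPa
q·N_q = 41.65 × 1 = 41.65 kPa
q_ult = 295.34 + 41.65 = 336.99 kPa.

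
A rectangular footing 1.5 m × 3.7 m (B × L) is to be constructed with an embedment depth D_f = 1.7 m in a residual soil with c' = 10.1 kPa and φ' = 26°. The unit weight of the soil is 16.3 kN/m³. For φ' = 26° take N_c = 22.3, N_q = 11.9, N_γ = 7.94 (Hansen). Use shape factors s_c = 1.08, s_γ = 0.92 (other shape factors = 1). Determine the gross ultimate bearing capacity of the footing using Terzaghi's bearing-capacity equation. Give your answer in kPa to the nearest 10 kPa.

q_ult ≈ 660 kPa

Overburden at base level: q = 16.3 × 1.7 = 27.71 kPa.
Cohesion term c·N_c·s_c = 10.1 × 22.3 × 1.08 = 243.25 kPa; surcharge term q·N_q = 27.71 × 11.9 = 329.75 kPa; self-weight term 0.5·γ·B·N_γ·s_γ = 0.5 × 16.3 × 1.5 × 7.94 × 0.92 = 89.301 kPa.
q_ult = 243.25 + 329.75 + 89.301 = 662.3 kPa.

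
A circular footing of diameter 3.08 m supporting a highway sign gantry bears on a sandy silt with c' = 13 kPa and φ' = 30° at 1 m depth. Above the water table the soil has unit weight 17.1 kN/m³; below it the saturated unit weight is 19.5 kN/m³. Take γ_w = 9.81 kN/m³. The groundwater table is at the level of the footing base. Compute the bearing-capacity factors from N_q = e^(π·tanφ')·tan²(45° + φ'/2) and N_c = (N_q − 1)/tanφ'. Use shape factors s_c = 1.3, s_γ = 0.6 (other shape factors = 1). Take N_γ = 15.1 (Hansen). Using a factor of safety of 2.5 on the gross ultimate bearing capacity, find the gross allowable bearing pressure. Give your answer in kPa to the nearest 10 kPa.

N_q = e^(π·tan30°)·tan²(60°) = 18.4; N_c = (N_q − 1)/tanφ' = 30.14.
Effective surcharge at the founding depth q = γ·D_f = 17.1 × 1 = 17.1 kPa.
The water table coincides with the base, so in the self-weight term γ → γ' = 9.69 kN/m³.
q_ult = c·N_c·s_c + q·N_q + 0.5·γ·B·N_γ·s_γ
     = 13 × 30.14 × 1.3 + 17.1 × 18.401 + 0.5 × 9.69 × 3.08 × 15.1 × 0.6
     = 509.36 + 314.66 + 135.2 = 959.22 kPa.
q_all = 959.22 / 2.5 = 383.69 kPa.

q_all ≈ 380 kPa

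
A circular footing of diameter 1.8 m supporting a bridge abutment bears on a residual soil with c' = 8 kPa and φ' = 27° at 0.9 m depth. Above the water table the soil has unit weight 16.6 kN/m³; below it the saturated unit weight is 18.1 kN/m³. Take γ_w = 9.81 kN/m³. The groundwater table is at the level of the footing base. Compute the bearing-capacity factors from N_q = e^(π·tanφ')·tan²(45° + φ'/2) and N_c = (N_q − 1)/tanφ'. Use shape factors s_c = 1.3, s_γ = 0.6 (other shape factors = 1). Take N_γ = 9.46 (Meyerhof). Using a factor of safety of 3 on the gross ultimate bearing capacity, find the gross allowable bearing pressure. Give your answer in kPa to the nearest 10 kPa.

q_all ≈ 160 kPa

N_q = e^(π·tan27°)·tan²(58.5°) = 13.2; N_c = (N_q − 1)/tanφ' = 23.94.
q = γ·D_f = 16.6 × 0.9 = 14.94 kPa.
For the ½γBN_γ term take γ' = 18.1 − 9.81 = 8.29 kN/m³ (soil below base is submerged).
c·N_c·s_c = 8 × 23.942 × 1.3 = 249 kPa
q·N_q = 14.94 × 13.199 = 197.2 kPa
0.5·γ·B·N_γ·s_γ = 0.5 × 8.29 × 1.8 × 9.46 × 0.6 = 42.349 kPa
q_ult = 249 + 197.2 + 42.349 = 488.54 kPa.
q_all = 488.54 / 3 = 162.85 kPa.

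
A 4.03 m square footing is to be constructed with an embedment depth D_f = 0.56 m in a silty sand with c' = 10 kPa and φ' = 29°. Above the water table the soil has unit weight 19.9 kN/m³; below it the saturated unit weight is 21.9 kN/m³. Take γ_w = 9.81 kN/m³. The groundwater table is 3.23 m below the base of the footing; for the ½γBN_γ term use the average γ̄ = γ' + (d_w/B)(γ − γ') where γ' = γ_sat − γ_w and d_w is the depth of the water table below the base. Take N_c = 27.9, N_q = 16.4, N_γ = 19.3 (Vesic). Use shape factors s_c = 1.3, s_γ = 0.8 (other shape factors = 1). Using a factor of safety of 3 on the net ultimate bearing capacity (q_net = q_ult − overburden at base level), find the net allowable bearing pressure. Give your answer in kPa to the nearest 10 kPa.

Overburden at base level: q = 19.9 × 0.56 = 11.144 kPa.
The water table is 3.23 m below the base (< B = 4.03 m), so the ½γBN_γ term uses γ̄ = γ' + (d_w/B)(γ − γ') = 12.09 + (3.23/4.03)(19.9 − 12.09) = 18.35 kN/m³.
Cohesion term c·N_c·s_c = 10 × 27.9 × 1.3 = 362.7 kPa; surcharge term q·N_q = 11.144 × 16.4 = 182.76 kPa; self-weight term 0.5·γ·B·N_γ·s_γ = 0.5 × 18.35 × 4.03 × 19.3 × 0.8 = 570.89 kPa.
q_ult = 362.7 + 182.76 + 570.89 = 1116.3 kPa.
q_net = 1116.3 − 11.144 = 1105.2 kPa.
q_all(net) = 1105.2 / 3 = 368.4 kPa.

q_all(net) ≈ 370 kPa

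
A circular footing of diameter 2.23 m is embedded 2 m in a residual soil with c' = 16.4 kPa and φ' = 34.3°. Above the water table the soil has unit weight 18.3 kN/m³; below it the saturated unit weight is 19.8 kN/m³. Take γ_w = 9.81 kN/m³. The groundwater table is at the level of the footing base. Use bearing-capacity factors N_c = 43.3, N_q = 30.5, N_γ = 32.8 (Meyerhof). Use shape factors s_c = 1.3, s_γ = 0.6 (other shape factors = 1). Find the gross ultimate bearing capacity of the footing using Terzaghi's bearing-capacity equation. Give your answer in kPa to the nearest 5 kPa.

q = γ·D_f = 18.3 × 2 = 36.6 kPa.
For the ½γBN_γ term take γ' = 19.8 − 9.81 = 9.99 kN/m³ (soil below base is submerged).
c·N_c·s_c = 16.4 × 43.3 × 1.3 = 923.16 kPa
q·N_q = 36.6 × 30.5 = 1116.3 kPa
0.5·γ·B·N_γ·s_γ = 0.5 × 9.99 × 2.23 × 32.8 × 0.6 = 219.21 kPa
q_ult = 923.16 + 1116.3 + 219.21 = 2258.7 kPa.

q_ult ≈ 2260 kPa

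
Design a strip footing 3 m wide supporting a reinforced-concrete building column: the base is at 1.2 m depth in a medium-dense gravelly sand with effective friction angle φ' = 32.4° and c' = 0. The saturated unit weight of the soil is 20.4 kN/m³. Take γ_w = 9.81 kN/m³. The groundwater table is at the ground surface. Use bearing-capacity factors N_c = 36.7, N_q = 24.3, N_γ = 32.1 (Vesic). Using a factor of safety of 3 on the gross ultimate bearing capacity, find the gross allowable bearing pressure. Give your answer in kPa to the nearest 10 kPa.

q_all ≈ 270 kPa

Water table at ground surface, so effective unit weight γ' = 20.4 − 9.81 = 10.59 kN/m³ is used throughout; overburden q = 10.59 × 1.2 = 12.708 kPa; the same γ' applies in the ½γBN_γ term.
Surcharge term q·N_q = 12.708 × 24.3 = 308.8 kPa; self-weight term 0.5·γ·B·N_γ = 0.5 × 10.59 × 3 × 32.1 = 509.91 kPa.
q_ult = 308.8 + 509.91 = 818.71 kPa.
q_all = 818.71 / 3 = 272.9 kPa.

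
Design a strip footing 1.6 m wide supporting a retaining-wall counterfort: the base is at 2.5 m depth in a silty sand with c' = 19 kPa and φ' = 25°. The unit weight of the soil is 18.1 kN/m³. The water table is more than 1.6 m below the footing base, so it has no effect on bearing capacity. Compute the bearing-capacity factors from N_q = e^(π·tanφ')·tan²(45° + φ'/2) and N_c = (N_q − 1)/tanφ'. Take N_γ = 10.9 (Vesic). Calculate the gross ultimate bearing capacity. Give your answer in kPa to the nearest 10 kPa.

tan25° = 0.4663, so N_q = e^(π×0.4663)·tan²(57.5°) = 4.327 × 2.464 = 10.66.
N_c = (10.66 − 1)/tan25° = 20.72.
Overburden at base level: q = 18.1 × 2.5 = 45.25 kPa.
Cohesion term c·N_c = 19 × 20.721 = 393.69 kPa; surcharge term q·N_q = 45.25 × 10.662 = 482.46 kPa; self-weight term 0.5·γ·B·N_γ = 0.5 × 18.1 × 1.6 × 10.9 = 157.83 kPa.
q_ult = 393.69 + 482.46 + 157.83 = 1034 kPa.

q_ult ≈ 1030 kPa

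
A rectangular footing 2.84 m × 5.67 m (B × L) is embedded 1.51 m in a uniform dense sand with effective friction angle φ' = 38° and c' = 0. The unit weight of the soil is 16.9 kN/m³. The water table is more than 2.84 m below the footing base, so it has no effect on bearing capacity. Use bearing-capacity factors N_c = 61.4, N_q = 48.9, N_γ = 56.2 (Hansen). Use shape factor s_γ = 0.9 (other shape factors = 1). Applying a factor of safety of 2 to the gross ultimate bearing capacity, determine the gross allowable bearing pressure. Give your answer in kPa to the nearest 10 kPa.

Effective surcharge at the founding depth q = γ·D_f = 16.9 × 1.51 = 25.519 kPa.
q_ult = q·N_q + 0.5·γ·B·N_γ·s_γ
     = 25.519 × 48.9 + 0.5 × 16.9 × 2.84 × 56.2 × 0.9
     = 1247.9 + 1213.8 = 2461.7 kPa.
q_all = q_ult / FS = 2461.7 / 2 = 1230.8 kPa.

q_all ≈ 1230 kPa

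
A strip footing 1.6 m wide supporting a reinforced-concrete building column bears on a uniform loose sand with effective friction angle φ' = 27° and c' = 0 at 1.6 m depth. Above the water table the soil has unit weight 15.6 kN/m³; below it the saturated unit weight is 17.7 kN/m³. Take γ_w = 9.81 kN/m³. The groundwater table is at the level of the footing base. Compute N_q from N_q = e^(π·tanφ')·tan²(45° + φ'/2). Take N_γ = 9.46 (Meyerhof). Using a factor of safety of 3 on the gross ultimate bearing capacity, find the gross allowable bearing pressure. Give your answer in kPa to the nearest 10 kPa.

N_q = e^(π·tan27°)·tan²(58.5°) = 13.2.
q = γ·D_f = 15.6 × 1.6 = 24.96 kPa.
For the ½γBN_γ term take γ' = 17.7 − 9.81 = 7.89 kN/m³ (soil below base is submerged).
q·N_q = 24.96 × 13.199 = 329.45 kPa
0.5·γ·B·N_γ = 0.5 × 7.89 × 1.6 × 9.46 = 59.712 kPa
q_ult = 329.45 + 59.712 = 389.16 kPa.
q_all = 389.16 / 3 = 129.72 kPa.

q_all ≈ 130 kPa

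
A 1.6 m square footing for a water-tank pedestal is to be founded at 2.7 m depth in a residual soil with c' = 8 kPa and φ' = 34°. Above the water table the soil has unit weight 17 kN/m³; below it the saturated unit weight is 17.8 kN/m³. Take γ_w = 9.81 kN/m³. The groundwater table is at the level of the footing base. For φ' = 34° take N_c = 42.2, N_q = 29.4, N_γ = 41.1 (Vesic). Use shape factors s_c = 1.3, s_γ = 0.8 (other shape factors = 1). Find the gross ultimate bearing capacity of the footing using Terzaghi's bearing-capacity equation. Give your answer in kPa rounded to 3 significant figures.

q = γ·D_f = 17 × 2.7 = 45.9 kPa.
For the ½γBN_γ term take γ' = 17.8 − 9.81 = 7.99 kN/m³ (soil below base is submerged).
c·N_c·s_c = 8 × 42.2 × 1.3 = 438.88 kPa
q·N_q = 45.9 × 29.4 = 1349.5 kPa
0.5·γ·B·N_γ·s_γ = 0.5 × 7.99 × 1.6 × 41.1 × 0.8 = 210.17 kPa
q_ult = 438.88 + 1349.5 + 210.17 = 1998.5 kPa.

q_ult ≈ 2000 kPa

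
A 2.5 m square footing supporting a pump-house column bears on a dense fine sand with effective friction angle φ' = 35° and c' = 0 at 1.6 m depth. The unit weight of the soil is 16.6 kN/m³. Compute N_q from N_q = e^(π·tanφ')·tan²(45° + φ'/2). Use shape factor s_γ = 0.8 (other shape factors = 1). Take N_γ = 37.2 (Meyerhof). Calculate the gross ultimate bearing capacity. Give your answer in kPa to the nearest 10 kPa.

tan35° = 0.7002, so N_q = e^(π×0.7002)·tan²(62.5°) = 9.023 × 3.69 = 33.3.
Effective surcharge at the founding depth q = γ·D_f = 16.6 × 1.6 = 26.56 kPa.
q_ult = q·N_q + 0.5·γ·B·N_γ·s_γ
     = 26.56 × 33.296 + 0.5 × 16.6 × 2.5 × 37.2 × 0.8
     = 884.34 + 617.52 = 1501.9 kPa.

q_ult ≈ 1500 kPa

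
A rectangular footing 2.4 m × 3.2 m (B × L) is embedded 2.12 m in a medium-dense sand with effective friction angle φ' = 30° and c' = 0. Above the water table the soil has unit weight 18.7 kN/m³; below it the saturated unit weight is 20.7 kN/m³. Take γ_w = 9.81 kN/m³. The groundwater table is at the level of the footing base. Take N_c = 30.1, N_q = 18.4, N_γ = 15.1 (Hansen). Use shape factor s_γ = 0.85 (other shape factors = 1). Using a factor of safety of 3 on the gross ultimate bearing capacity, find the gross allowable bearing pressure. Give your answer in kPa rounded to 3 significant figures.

Overburden at base level: q = 18.7 × 2.12 = 39.644 kPa.
Below the base the soil is submerged, so the ½γBN_γ term uses γ' = 20.7 − 9.81 = 10.89 kN/m³.
Surcharge term q·N_q = 39.644 × 18.4 = 729.45 kPa; self-weight term 0.5·γ·B·N_γ·s_γ = 0.5 × 10.89 × 2.4 × 15.1 × 0.85 = 167.73 kPa.
q_ult = 729.45 + 167.73 = 897.18 kPa.
q_all = 897.18 / 3 = 299.06 kPa.

q_all ≈ 299 kPa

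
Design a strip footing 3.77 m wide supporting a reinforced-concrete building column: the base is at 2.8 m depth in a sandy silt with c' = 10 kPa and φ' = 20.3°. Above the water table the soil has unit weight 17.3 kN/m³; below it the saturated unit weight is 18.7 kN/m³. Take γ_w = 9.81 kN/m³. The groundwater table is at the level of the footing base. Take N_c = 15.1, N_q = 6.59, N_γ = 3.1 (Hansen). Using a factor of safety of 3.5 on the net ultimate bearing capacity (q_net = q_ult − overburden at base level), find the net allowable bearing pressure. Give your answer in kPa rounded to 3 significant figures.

q_all(net) ≈ 135 kPa

q = γ·D_f = 17.3 × 2.8 = 48.44 kPa.
For the ½γBN_γ term take γ' = 18.7 − 9.81 = 8.89 kN/m³ (soil below base is submerged).
c·N_c = 10 × 15.1 = 151 kPa
q·N_q = 48.44 × 6.59 = 319.22 kPa
0.5·γ·B·N_γ = 0.5 × 8.89 × 3.77 × 3.1 = 51.949 kPa
q_ult = 151 + 319.22 + 51.949 = 522.17 kPa.
q_net = 522.17 − 48.44 = 473.73 kPa.
q_all(net) = 473.73 / 3.5 = 135.35 kPa.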